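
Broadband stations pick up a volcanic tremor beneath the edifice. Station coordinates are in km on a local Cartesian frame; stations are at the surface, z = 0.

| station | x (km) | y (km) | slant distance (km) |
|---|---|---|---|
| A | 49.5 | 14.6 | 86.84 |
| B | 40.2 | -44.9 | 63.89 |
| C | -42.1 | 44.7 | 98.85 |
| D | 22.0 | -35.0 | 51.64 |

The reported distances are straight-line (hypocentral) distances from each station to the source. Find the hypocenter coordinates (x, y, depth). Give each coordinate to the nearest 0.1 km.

(-5.8, -36.3, 43.5)

Each station gives a sphere (x−x_i)² + (y−y_i)² + z² = d_i² (stations at z=0).
Subtracting the A sphere from B and C: z² cancels, leaving linear equations in x and y:
-18.6 x − 119.0 y = 4427.89
-183.2 x + 60.2 y = -1123.05
Solving: x ≈ -5.799, y ≈ -36.303 km (keep extra digits for the depth step; rounded: -5.8, -36.3).
Then from the A sphere: z² = 86.84² − (x − 49.5)² − (y − 14.6)² with x = -5.799, y = -36.303, so z ≈ 43.498 ≈ 43.5 km.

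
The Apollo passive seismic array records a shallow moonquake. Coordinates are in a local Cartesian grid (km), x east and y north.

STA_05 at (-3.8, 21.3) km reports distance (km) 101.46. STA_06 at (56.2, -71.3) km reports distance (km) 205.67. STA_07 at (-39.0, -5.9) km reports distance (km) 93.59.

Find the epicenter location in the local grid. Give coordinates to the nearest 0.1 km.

-92.2 km east, 71.1 km north

Circle about each station: (x + 3.8)² + (y − 21.3)² = 101.46²; (x − 56.2)² + (y + 71.3)² = 205.67²; (x + 39.0)² + (y + 5.9)² = 93.59².
Subtracting the STA_05 equation from the STA_06 and STA_07 equations removes the quadratic terms:
120.0 x − 185.2 y = -24232.02
-70.4 x − 54.4 y = 2622.72
Solving the 2×2 system: x ≈ -92.2, y ≈ 71.1 km.
Check against STA_05 (with the unrounded x, y): √((x + 3.8)²+(y − 21.3)²) = 101.46 ≈ 101.46 km. ✓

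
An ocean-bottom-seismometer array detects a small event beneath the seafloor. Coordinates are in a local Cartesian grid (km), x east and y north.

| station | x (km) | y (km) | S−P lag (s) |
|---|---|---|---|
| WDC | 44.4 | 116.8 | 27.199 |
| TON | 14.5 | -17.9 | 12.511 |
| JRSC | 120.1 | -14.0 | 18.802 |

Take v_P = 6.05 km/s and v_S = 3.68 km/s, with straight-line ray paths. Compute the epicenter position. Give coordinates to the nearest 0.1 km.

-10.7 km east, -132.7 km north

Distance from S−P lag: d = Δt · v_P v_S / (v_P − v_S) = Δt · (6.05·3.68)/(6.05−3.68) ≈ 9.3941·Δt.
So d_WDC = 255.51, d_TON = 117.53, d_JRSC = 176.63 km.
Circle about each station: (x − 44.4)² + (y − 116.8)² = 255.51²; (x − 14.5)² + (y + 17.9)² = 117.53²; (x − 120.1)² + (y + 14.0)² = 176.63².
Subtracting the WDC equation from the TON and JRSC equations removes the quadratic terms:
-59.8 x − 269.4 y = 36389.12
151.4 x − 261.6 y = 33093.61
Solving the 2×2 system: x ≈ -10.7, y ≈ -132.7 km.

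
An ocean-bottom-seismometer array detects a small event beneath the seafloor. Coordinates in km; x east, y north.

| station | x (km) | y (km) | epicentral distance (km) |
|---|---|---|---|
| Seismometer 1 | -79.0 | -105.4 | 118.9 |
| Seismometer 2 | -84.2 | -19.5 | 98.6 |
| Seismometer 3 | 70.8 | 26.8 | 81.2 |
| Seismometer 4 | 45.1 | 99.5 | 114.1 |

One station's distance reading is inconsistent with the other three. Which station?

Solve using three stations at a time. Using Seismometer 1, Seismometer 2, Seismometer 3 (subtract circle equations pairwise → linear system) gives (x, y) ≈ (13.7, -31.0).
Distances from that point to each station vs reported:
  Seismometer 1: calculated 118.9 vs reported 118.9 → residual 0.0 km
  Seismometer 2: calculated 98.6 vs reported 98.6 → residual 0.0 km
  Seismometer 3: calculated 81.2 vs reported 81.2 → residual 0.0 km
  Seismometer 4: calculated 134.2 vs reported 114.1 → residual 20.1 km
Seismometer 1, Seismometer 2, Seismometer 3 are mutually consistent (residuals ≈ 0); Seismometer 4 is off by 20.1 km.

Seismometer 4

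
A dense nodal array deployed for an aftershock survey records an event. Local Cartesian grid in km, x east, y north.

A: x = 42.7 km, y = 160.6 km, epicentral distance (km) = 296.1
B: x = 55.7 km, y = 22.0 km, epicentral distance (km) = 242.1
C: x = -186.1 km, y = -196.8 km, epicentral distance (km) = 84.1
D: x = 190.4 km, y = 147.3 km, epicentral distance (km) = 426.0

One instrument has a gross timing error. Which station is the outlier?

Solve using three stations at a time. Using B, C, D (subtract circle equations pairwise → linear system) gives (x, y) ≈ (-129.1, -134.6).
Distances from that point to each station vs reported:
  A: calculated 341.5 vs reported 296.1 → residual 45.4 km
  B: calculated 242.2 vs reported 242.1 → residual 0.1 km
  C: calculated 84.4 vs reported 84.1 → residual 0.3 km
  D: calculated 426.1 vs reported 426.0 → residual 0.1 km
B, C, D are mutually consistent (residuals ≈ 0); A is off by 45.4 km.

A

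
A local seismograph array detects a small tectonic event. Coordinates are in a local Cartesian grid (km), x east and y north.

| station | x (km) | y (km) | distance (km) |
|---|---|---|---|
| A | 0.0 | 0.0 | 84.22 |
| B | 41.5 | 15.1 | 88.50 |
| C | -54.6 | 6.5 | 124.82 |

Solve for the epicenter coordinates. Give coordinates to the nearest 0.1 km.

Circle about each station: x² + y² = 84.22²; (x − 41.5)² + (y − 15.1)² = 88.50²; (x + 54.6)² + (y − 6.5)² = 124.82².
Subtracting the A equation from the B and C equations removes the quadratic terms:
83.0 x + 30.2 y = 1211.02
-109.2 x + 13.0 y = -5463.61
Solving the 2×2 system: x ≈ 41.3, y ≈ -73.4 km.

x ≈ 41.3 km, y ≈ -73.4 km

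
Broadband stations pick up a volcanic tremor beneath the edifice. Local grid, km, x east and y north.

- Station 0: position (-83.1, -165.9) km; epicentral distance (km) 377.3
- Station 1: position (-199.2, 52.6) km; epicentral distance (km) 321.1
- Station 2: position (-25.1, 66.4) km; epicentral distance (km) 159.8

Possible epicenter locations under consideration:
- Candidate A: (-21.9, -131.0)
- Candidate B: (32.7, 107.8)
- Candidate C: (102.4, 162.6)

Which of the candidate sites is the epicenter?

Candidate C

For each candidate, compare |candidate − station| to the reported distance:
Candidate A: residuals Station 0 306.8, Station 1 65.9, Station 2 37.6 → max 306.8 km
Candidate B: residuals Station 0 80.1, Station 1 82.7, Station 2 88.7 → max 88.7 km
Candidate C: residuals Station 0 0.0, Station 1 0.1, Station 2 0.1 → max 0.1 km
Only Candidate C has all residuals ≈ 0.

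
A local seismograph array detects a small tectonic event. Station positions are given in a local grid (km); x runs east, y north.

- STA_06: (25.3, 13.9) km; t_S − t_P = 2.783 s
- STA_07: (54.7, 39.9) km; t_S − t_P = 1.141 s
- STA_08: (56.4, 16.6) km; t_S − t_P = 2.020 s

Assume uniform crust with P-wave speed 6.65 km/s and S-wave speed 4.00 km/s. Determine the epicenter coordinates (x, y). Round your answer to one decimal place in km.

Distance from S−P lag: d = Δt · v_P v_S / (v_P − v_S) = Δt · (6.65·4.00)/(6.65−4.00) ≈ 10.0377·Δt.
So d_STA_06 = 27.94, d_STA_07 = 11.45, d_STA_08 = 20.28 km.
Circle about each station: (x − 25.3)² + (y − 13.9)² = 27.94²; (x − 54.7)² + (y − 39.9)² = 11.45²; (x − 56.4)² + (y − 16.6)² = 20.28².
Subtracting the STA_06 equation from the STA_07 and STA_08 equations removes the quadratic terms:
58.8 x + 52.0 y = 4400.34
62.2 x + 5.4 y = 2992.59
Solving the 2×2 system: x ≈ 45.2, y ≈ 33.5 km.
Check against STA_06 (with the unrounded x, y): √((x − 25.3)²+(y − 13.9)²) = 27.94 ≈ 27.94 km. ✓

45.2 km east, 33.5 km north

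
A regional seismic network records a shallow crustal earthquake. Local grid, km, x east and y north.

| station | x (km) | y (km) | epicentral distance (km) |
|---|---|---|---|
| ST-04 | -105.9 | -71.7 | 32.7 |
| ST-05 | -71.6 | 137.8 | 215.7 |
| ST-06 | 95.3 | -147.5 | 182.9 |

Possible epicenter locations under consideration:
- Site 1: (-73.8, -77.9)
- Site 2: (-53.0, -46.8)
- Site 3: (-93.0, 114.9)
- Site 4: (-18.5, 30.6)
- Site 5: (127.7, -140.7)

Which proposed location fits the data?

Site 1

For each candidate, compare |candidate − station| to the reported distance:
Site 1: residuals ST-04 0.0, ST-05 0.0, ST-06 0.0 → max 0.0 km
Site 2: residuals ST-04 25.8, ST-05 30.2, ST-06 3.6 → max 30.2 km
Site 3: residuals ST-04 154.3, ST-05 184.4, ST-06 140.1 → max 184.4 km
Site 4: residuals ST-04 101.9, ST-05 96.1, ST-06 28.5 → max 101.9 km
Site 5: residuals ST-04 210.9, ST-05 126.8, ST-06 149.8 → max 210.9 km
Only Site 1 has all residuals ≈ 0.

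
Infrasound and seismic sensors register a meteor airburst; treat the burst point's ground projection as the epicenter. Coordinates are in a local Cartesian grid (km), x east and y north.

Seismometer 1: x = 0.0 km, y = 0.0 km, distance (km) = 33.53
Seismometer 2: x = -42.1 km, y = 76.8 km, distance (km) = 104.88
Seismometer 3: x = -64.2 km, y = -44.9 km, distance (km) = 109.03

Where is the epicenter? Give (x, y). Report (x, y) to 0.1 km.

33.3 km east, 3.9 km north

Circle about each station: x² + y² = 33.53²; (x + 42.1)² + (y − 76.8)² = 104.88²; (x + 64.2)² + (y + 44.9)² = 109.03².
Subtracting the Seismometer 1 equation from the Seismometer 2 and Seismometer 3 equations removes the quadratic terms:
-84.2 x + 153.6 y = -2204.90
-128.4 x − 89.8 y = -4625.63
Solving the 2×2 system: x ≈ 33.3, y ≈ 3.9 km.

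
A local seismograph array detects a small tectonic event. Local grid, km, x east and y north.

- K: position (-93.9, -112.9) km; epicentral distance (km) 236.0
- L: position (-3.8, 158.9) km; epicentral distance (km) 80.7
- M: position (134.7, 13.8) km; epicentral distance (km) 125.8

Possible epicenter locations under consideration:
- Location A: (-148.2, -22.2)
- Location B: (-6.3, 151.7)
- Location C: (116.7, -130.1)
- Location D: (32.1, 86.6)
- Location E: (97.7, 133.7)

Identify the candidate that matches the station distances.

Location D

For each candidate, compare |candidate − station| to the reported distance:
Location A: residuals K 130.3, L 150.9, M 159.4 → max 159.4 km
Location B: residuals K 42.7, L 73.1, M 71.4 → max 73.1 km
Location C: residuals K 24.7, L 232.4, M 19.2 → max 232.4 km
Location D: residuals K 0.0, L 0.0, M 0.0 → max 0.0 km
Location E: residuals K 76.3, L 23.9, M 0.3 → max 76.3 km
Only Location D has all residuals ≈ 0.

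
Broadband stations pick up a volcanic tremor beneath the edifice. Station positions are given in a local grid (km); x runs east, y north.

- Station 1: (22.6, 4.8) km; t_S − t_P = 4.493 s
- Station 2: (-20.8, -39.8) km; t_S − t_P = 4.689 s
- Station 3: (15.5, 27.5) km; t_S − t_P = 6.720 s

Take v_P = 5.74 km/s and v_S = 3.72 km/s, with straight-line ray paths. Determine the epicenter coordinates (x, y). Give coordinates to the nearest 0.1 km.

Distance from S−P lag: d = Δt · v_P v_S / (v_P − v_S) = Δt · (5.74·3.72)/(5.74−3.72) ≈ 10.5707·Δt.
So d_Station 1 = 47.49, d_Station 2 = 49.57, d_Station 3 = 71.04 km.
Circle about each station: (x − 22.6)² + (y − 4.8)² = 47.49²; (x + 20.8)² + (y + 39.8)² = 49.57²; (x − 15.5)² + (y − 27.5)² = 71.04².
Subtracting the Station 1 equation from the Station 2 and Station 3 equations removes the quadratic terms:
-86.8 x − 89.2 y = 1281.00
-14.2 x + 45.4 y = -2328.68
Solving the 2×2 system: x ≈ 28.7, y ≈ -42.3 km.

x ≈ 28.7 km, y ≈ -42.3 km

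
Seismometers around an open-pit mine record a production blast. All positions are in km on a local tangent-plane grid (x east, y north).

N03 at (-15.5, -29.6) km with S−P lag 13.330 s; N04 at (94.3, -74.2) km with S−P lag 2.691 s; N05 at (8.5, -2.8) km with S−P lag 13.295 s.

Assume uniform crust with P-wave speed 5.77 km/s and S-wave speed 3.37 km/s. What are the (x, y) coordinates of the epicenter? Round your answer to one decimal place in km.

Distance from S−P lag: d = Δt · v_P v_S / (v_P − v_S) = Δt · (5.77·3.37)/(5.77−3.37) ≈ 8.1020·Δt.
So d_N03 = 108.00, d_N04 = 21.80, d_N05 = 107.72 km.
Circle about each station: (x + 15.5)² + (y + 29.6)² = 108.00²; (x − 94.3)² + (y + 74.2)² = 21.80²; (x − 8.5)² + (y + 2.8)² = 107.72².
Subtracting pairs of circle equations eliminates x²+y² and gives linear equations (the radical axes):
219.6 x − 89.2 y = 24470.48
48.0 x + 53.6 y = -975.92
Solving the 2×2 system: x ≈ 76.3, y ≈ -86.5 km.

76.3 km east, -86.5 km north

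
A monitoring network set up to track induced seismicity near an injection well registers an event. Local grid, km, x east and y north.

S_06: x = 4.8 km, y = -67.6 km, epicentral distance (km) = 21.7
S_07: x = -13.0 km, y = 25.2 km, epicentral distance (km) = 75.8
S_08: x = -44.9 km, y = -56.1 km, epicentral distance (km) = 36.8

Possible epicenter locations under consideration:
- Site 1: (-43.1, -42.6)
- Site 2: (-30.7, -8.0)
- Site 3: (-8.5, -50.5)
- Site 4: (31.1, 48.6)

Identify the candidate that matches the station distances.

Site 3

For each candidate, compare |candidate − station| to the reported distance:
Site 1: residuals S_06 32.3, S_07 1.6, S_08 23.2 → max 32.3 km
Site 2: residuals S_06 47.7, S_07 38.2, S_08 13.4 → max 47.7 km
Site 3: residuals S_06 0.0, S_07 0.0, S_08 0.0 → max 0.0 km
Site 4: residuals S_06 97.4, S_07 25.9, S_08 92.6 → max 97.4 km
Only Site 3 has all residuals ≈ 0.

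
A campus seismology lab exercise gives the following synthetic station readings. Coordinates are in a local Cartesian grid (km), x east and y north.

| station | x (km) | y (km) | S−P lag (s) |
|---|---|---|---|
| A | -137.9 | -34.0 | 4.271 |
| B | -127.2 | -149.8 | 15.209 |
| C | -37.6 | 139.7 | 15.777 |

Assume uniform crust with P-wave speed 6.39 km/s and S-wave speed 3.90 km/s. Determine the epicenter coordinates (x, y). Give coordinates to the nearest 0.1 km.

Distance from S−P lag: d = Δt · v_P v_S / (v_P − v_S) = Δt · (6.39·3.90)/(6.39−3.90) ≈ 10.0084·Δt.
So d_A = 42.75, d_B = 152.22, d_C = 157.90 km.
Circle about each station: (x + 137.9)² + (y + 34.0)² = 42.75²; (x + 127.2)² + (y + 149.8)² = 152.22²; (x + 37.6)² + (y − 139.7)² = 157.90².
Subtracting the A equation from the B and C equations removes the quadratic terms:
21.4 x − 231.6 y = -2895.90
200.6 x + 347.4 y = -22347.41
Solving the 2×2 system: x ≈ -114.7, y ≈ 1.9 km.

x ≈ -114.7 km, y ≈ 1.9 km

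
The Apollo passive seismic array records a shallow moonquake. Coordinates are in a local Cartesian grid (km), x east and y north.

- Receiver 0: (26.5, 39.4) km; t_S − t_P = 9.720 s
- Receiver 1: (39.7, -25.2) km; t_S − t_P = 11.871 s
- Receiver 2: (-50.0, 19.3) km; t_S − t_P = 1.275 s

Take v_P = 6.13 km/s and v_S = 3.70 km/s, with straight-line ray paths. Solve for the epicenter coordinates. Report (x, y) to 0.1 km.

Distance from S−P lag: d = Δt · v_P v_S / (v_P − v_S) = Δt · (6.13·3.70)/(6.13−3.70) ≈ 9.3337·Δt.
So d_Receiver 0 = 90.72, d_Receiver 1 = 110.80, d_Receiver 2 = 11.90 km.
Circle about each station: (x − 26.5)² + (y − 39.4)² = 90.72²; (x − 39.7)² + (y + 25.2)² = 110.80²; (x + 50.0)² + (y − 19.3)² = 11.90².
Subtracting the Receiver 0 equation from the Receiver 1 and Receiver 2 equations removes the quadratic terms:
26.4 x − 129.2 y = -4090.00
-153.0 x − 40.2 y = 8706.39
Solving the 2×2 system: x ≈ -61.9, y ≈ 19.0 km.

x ≈ -61.9 km, y ≈ 19.0 km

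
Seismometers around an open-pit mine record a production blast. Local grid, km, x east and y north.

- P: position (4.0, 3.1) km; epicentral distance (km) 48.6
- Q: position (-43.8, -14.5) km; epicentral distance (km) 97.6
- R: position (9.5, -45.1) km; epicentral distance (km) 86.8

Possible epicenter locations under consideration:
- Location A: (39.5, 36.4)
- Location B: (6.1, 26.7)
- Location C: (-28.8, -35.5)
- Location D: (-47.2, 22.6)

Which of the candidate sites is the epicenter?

Location A

For each candidate, compare |candidate − station| to the reported distance:
Location A: residuals P 0.1, Q 0.0, R 0.0 → max 0.1 km
Location B: residuals P 24.9, Q 32.9, R 14.9 → max 32.9 km
Location C: residuals P 2.1, Q 71.8, R 47.3 → max 71.8 km
Location D: residuals P 6.2, Q 60.3, R 1.5 → max 60.3 km
Only Location A has all residuals ≈ 0.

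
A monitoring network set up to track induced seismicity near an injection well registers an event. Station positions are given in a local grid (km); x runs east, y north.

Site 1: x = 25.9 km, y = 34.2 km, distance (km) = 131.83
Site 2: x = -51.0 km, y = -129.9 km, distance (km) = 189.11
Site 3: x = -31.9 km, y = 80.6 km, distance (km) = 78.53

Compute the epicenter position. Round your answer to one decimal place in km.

Circle about each station: (x − 25.9)² + (y − 34.2)² = 131.83²; (x + 51.0)² + (y + 129.9)² = 189.11²; (x + 31.9)² + (y − 80.6)² = 78.53².
Subtracting the Site 1 equation from the Site 2 and Site 3 equations removes the quadratic terms:
-153.8 x − 328.2 y = -748.88
-115.6 x + 92.8 y = 16885.71
Solving the 2×2 system: x ≈ -104.8, y ≈ 51.4 km.

x ≈ -104.8 km, y ≈ 51.4 km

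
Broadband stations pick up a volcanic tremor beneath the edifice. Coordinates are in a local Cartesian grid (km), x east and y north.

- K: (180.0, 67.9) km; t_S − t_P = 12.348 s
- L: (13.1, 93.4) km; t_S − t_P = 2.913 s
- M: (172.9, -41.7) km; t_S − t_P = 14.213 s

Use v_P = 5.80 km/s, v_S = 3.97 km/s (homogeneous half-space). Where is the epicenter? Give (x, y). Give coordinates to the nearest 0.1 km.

(24.9, 58.7)

Distance from S−P lag: d = Δt · v_P v_S / (v_P − v_S) = Δt · (5.80·3.97)/(5.80−3.97) ≈ 12.5825·Δt.
So d_K = 155.37, d_L = 36.65, d_M = 178.84 km.
Circle about each station: (x − 180.0)² + (y − 67.9)² = 155.37²; (x − 13.1)² + (y − 93.4)² = 36.65²; (x − 172.9)² + (y + 41.7)² = 178.84².
Subtracting the K equation from the L and M equations removes the quadratic terms:
-333.8 x + 51.0 y = -5318.63
-14.2 x − 219.2 y = -13221.02
Solving the 2×2 system: x ≈ 24.9, y ≈ 58.7 km.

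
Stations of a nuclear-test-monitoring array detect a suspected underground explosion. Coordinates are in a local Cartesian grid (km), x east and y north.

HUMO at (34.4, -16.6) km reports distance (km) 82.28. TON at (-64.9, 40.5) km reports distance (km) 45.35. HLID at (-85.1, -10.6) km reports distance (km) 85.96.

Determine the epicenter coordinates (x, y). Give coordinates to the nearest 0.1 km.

(-19.8, 45.3)

Circle about each station: (x − 34.4)² + (y + 16.6)² = 82.28²; (x + 64.9)² + (y − 40.5)² = 45.35²; (x + 85.1)² + (y + 10.6)² = 85.96².
Subtracting pairs of circle equations eliminates x²+y² and gives linear equations (the radical axes):
-198.6 x + 114.2 y = 9106.72
-239.0 x + 12.0 y = 5276.33
Solving the 2×2 system: x ≈ -19.8, y ≈ 45.3 km.
Check against HUMO (with the unrounded x, y): √((x − 34.4)²+(y + 16.6)²) = 82.28 ≈ 82.28 km. ✓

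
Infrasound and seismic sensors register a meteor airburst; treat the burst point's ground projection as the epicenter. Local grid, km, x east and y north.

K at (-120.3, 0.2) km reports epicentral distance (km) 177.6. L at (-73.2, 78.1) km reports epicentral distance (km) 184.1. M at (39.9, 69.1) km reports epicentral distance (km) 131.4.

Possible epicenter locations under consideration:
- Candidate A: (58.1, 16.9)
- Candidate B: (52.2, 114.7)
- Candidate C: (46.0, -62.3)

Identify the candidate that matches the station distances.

Candidate C

For each candidate, compare |candidate − station| to the reported distance:
Candidate A: residuals K 1.6, L 39.2, M 76.1 → max 76.1 km
Candidate B: residuals K 29.4, L 53.5, M 84.2 → max 84.2 km
Candidate C: residuals K 0.1, L 0.1, M 0.1 → max 0.1 km
Only Candidate C has all residuals ≈ 0.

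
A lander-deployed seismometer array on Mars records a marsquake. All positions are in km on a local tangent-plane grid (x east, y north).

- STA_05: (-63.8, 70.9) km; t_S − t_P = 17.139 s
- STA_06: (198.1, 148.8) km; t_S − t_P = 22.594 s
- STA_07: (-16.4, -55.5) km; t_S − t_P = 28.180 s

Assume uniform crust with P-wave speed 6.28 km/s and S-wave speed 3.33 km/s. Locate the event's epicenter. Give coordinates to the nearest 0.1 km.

38.4 km east, 136.6 km north

Distance from S−P lag: d = Δt · v_P v_S / (v_P − v_S) = Δt · (6.28·3.33)/(6.28−3.33) ≈ 7.0889·Δt.
So d_STA_05 = 121.50, d_STA_06 = 160.17, d_STA_07 = 199.77 km.
Circle about each station: (x + 63.8)² + (y − 70.9)² = 121.50²; (x − 198.1)² + (y − 148.8)² = 160.17²; (x + 16.4)² + (y + 55.5)² = 199.77².
Subtracting the STA_05 equation from the STA_06 and STA_07 equations removes the quadratic terms:
523.8 x + 155.8 y = 41395.62
94.8 x − 252.8 y = -30893.84
Solving the 2×2 system: x ≈ 38.4, y ≈ 136.6 km.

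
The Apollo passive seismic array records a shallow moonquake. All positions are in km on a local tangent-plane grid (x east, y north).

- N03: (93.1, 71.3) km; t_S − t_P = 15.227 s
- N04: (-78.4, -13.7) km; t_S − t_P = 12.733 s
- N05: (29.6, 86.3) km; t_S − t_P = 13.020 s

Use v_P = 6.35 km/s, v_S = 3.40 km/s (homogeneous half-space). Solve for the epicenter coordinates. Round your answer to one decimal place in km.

14.6 km east, -7.8 km north

Distance from S−P lag: d = Δt · v_P v_S / (v_P − v_S) = Δt · (6.35·3.40)/(6.35−3.40) ≈ 7.3186·Δt.
So d_N03 = 111.44, d_N04 = 93.19, d_N05 = 95.29 km.
Circle about each station: (x − 93.1)² + (y − 71.3)² = 111.44²; (x + 78.4)² + (y + 13.7)² = 93.19²; (x − 29.6)² + (y − 86.3)² = 95.29².
Subtracting the N03 equation from the N04 and N05 equations removes the quadratic terms:
-343.0 x − 170.0 y = -3682.55
-127.0 x + 30.0 y = -2088.76
Solving the 2×2 system: x ≈ 14.6, y ≈ -7.8 km.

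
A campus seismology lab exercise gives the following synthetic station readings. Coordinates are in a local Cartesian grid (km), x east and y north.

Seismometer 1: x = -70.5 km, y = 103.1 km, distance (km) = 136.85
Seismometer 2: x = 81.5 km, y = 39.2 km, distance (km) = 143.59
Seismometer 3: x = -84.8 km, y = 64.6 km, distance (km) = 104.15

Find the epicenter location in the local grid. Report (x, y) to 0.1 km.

(-43.7, -31.1)

Circle about each station: (x + 70.5)² + (y − 103.1)² = 136.85²; (x − 81.5)² + (y − 39.2)² = 143.59²; (x + 84.8)² + (y − 64.6)² = 104.15².
Subtracting pairs of circle equations eliminates x²+y² and gives linear equations (the radical axes):
304.0 x − 127.8 y = -9311.14
-28.6 x − 77.0 y = 3645.04
Solving the 2×2 system: x ≈ -43.7, y ≈ -31.1 km.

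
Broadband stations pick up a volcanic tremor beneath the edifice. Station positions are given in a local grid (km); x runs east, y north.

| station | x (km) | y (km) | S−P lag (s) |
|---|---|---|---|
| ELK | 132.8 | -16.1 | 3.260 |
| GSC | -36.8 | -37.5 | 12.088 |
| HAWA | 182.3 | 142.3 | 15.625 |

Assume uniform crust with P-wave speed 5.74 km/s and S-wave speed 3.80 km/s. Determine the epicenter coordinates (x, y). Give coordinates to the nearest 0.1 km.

Distance from S−P lag: d = Δt · v_P v_S / (v_P − v_S) = Δt · (5.74·3.80)/(5.74−3.80) ≈ 11.2433·Δt.
So d_ELK = 36.65, d_GSC = 135.91, d_HAWA = 175.68 km.
Circle about each station: (x − 132.8)² + (y + 16.1)² = 36.65²; (x + 36.8)² + (y + 37.5)² = 135.91²; (x − 182.3)² + (y − 142.3)² = 175.68².
Subtracting pairs of circle equations eliminates x²+y² and gives linear equations (the radical axes):
-339.2 x − 42.8 y = -32262.87
99.0 x + 316.8 y = 6067.29
Solving the 2×2 system: x ≈ 96.5, y ≈ -11.0 km.

x ≈ 96.5 km, y ≈ -11.0 km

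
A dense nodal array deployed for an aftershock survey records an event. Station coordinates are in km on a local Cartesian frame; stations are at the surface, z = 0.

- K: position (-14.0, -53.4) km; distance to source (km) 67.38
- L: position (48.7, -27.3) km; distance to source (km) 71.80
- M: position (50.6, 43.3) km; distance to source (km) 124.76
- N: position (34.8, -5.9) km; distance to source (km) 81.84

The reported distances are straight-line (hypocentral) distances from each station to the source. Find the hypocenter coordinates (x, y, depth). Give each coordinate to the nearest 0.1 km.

Each station gives a sphere (x−x_i)² + (y−y_i)² + z² = d_i² (stations at z=0).
Subtracting the K sphere from L and M: z² cancels, leaving linear equations in x and y:
125.4 x + 52.2 y = -545.76
129.2 x + 193.4 y = -9637.30
Solving: x ≈ 22.705, y ≈ -64.999 km (keep extra digits for the depth step; rounded: 22.7, -65.0).
Then from the K sphere: z² = 67.38² − (x + 14.0)² − (y + 53.4)² with x = 22.705, y = -64.999, so z ≈ 55.302 ≈ 55.3 km.

(22.7, -65.0, 55.3)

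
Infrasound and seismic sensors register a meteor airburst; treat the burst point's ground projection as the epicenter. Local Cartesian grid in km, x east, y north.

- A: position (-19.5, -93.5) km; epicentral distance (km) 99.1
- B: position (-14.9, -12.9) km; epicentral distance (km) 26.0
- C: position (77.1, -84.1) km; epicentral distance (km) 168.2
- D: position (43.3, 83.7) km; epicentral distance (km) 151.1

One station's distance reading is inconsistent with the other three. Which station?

Solve using three stations at a time. Using A, C, D (subtract circle equations pairwise → linear system) gives (x, y) ≈ (-74.4, -11.0).
Distances from that point to each station vs reported:
  A: calculated 99.0 vs reported 99.1 → residual 0.1 km
  B: calculated 59.5 vs reported 26.0 → residual 33.5 km
  C: calculated 168.2 vs reported 168.2 → residual 0.0 km
  D: calculated 151.1 vs reported 151.1 → residual 0.0 km
A, C, D are mutually consistent (residuals ≈ 0); B is off by 33.5 km.

B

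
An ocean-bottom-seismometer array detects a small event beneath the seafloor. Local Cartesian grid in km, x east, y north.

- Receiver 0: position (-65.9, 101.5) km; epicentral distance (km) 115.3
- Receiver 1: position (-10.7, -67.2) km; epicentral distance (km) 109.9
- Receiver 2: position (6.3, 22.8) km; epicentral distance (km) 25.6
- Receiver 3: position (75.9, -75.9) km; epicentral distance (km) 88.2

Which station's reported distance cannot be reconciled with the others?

Solve using three stations at a time. Using Receiver 0, Receiver 1, Receiver 2 (subtract circle equations pairwise → linear system) gives (x, y) ≈ (28.6, 35.4).
Distances from that point to each station vs reported:
  Receiver 0: calculated 115.3 vs reported 115.3 → residual 0.0 km
  Receiver 1: calculated 109.9 vs reported 109.9 → residual 0.0 km
  Receiver 2: calculated 25.6 vs reported 25.6 → residual 0.0 km
  Receiver 3: calculated 121.0 vs reported 88.2 → residual 32.8 km
Receiver 0, Receiver 1, Receiver 2 are mutually consistent (residuals ≈ 0); Receiver 3 is off by 32.8 km.

Receiver 3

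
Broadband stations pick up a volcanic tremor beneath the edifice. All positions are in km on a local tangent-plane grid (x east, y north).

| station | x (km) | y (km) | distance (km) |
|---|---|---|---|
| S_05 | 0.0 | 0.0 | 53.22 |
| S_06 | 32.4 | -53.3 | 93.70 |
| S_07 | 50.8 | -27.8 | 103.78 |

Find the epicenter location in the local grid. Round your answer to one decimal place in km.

-51.8 km east, -12.2 km north

Circle about each station: x² + y² = 53.22²; (x − 32.4)² + (y + 53.3)² = 93.70²; (x − 50.8)² + (y + 27.8)² = 103.78².
Subtracting the S_05 equation from the S_06 and S_07 equations removes the quadratic terms:
64.8 x − 106.6 y = -2056.67
101.6 x − 55.6 y = -4584.44
Solving the 2×2 system: x ≈ -51.8, y ≈ -12.2 km.
Check against S_05 (with the unrounded x, y): √(x²+y²) = 53.21 ≈ 53.22 km. ✓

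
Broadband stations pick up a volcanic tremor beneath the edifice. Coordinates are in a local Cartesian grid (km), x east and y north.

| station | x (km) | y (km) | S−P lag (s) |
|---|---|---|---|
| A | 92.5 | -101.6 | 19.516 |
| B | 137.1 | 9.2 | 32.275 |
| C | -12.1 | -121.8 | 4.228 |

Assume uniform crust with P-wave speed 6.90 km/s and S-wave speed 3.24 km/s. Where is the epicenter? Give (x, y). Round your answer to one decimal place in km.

(-26.7, -100.5)

Distance from S−P lag: d = Δt · v_P v_S / (v_P − v_S) = Δt · (6.90·3.24)/(6.90−3.24) ≈ 6.1082·Δt.
So d_A = 119.21, d_B = 197.14, d_C = 25.83 km.
Circle about each station: (x − 92.5)² + (y + 101.6)² = 119.21²; (x − 137.1)² + (y − 9.2)² = 197.14²; (x + 12.1)² + (y + 121.8)² = 25.83².
Subtracting pairs of circle equations eliminates x²+y² and gives linear equations (the radical axes):
89.2 x + 221.6 y = -24650.92
-209.2 x − 40.4 y = 9646.68
Solving the 2×2 system: x ≈ -26.7, y ≈ -100.5 km.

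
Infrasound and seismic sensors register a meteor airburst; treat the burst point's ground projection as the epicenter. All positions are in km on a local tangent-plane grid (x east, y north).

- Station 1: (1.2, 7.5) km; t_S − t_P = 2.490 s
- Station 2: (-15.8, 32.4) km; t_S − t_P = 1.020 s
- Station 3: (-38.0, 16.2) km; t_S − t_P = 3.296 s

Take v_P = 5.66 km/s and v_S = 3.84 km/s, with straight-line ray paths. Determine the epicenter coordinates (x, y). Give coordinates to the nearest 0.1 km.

(-4.4, 36.7)

Distance from S−P lag: d = Δt · v_P v_S / (v_P − v_S) = Δt · (5.66·3.84)/(5.66−3.84) ≈ 11.9420·Δt.
So d_Station 1 = 29.74, d_Station 2 = 12.18, d_Station 3 = 39.36 km.
Circle about each station: (x − 1.2)² + (y − 7.5)² = 29.74²; (x + 15.8)² + (y − 32.4)² = 12.18²; (x + 38.0)² + (y − 16.2)² = 39.36².
Subtracting pairs of circle equations eliminates x²+y² and gives linear equations (the radical axes):
-34.0 x + 49.8 y = 1977.83
-78.4 x + 17.4 y = 984.01
Solving the 2×2 system: x ≈ -4.4, y ≈ 36.7 km.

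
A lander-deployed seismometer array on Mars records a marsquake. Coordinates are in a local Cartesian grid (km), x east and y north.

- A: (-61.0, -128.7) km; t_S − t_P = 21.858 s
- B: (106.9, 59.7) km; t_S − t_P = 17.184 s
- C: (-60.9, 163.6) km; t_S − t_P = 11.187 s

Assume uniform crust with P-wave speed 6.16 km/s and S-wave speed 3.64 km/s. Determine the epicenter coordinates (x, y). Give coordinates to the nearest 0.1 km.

x ≈ -45.9 km, y ≈ 65.2 km

Distance from S−P lag: d = Δt · v_P v_S / (v_P − v_S) = Δt · (6.16·3.64)/(6.16−3.64) ≈ 8.8978·Δt.
So d_A = 194.49, d_B = 152.90, d_C = 99.54 km.
Circle about each station: (x + 61.0)² + (y + 128.7)² = 194.49²; (x − 106.9)² + (y − 59.7)² = 152.90²; (x + 60.9)² + (y − 163.6)² = 99.54².
Subtracting pairs of circle equations eliminates x²+y² and gives linear equations (the radical axes):
335.8 x + 376.8 y = 9154.96
0.2 x + 584.6 y = 38107.23
Solving the 2×2 system: x ≈ -45.9, y ≈ 65.2 km.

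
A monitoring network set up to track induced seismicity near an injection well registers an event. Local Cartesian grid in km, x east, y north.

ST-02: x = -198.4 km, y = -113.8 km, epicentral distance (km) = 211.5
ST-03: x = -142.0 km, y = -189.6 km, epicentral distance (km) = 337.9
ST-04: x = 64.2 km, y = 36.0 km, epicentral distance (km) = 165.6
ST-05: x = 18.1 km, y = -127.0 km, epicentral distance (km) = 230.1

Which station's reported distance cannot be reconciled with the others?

Solve using three stations at a time. Using ST-02, ST-04, ST-05 (subtract circle equations pairwise → linear system) gives (x, y) ≈ (-97.4, 72.0).
Distances from that point to each station vs reported:
  ST-02: calculated 211.5 vs reported 211.5 → residual 0.0 km
  ST-03: calculated 265.3 vs reported 337.9 → residual 72.6 km
  ST-04: calculated 165.5 vs reported 165.6 → residual 0.1 km
  ST-05: calculated 230.1 vs reported 230.1 → residual 0.0 km
ST-02, ST-04, ST-05 are mutually consistent (residuals ≈ 0); ST-03 is off by 72.6 km.

ST-03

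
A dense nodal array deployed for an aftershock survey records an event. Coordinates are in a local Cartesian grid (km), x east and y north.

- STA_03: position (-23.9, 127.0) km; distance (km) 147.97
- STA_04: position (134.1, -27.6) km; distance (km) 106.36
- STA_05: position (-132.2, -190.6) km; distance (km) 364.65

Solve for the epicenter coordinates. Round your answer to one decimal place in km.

Circle about each station: (x + 23.9)² + (y − 127.0)² = 147.97²; (x − 134.1)² + (y + 27.6)² = 106.36²; (x + 132.2)² + (y + 190.6)² = 364.65².
Subtracting pairs of circle equations eliminates x²+y² and gives linear equations (the radical axes):
316.0 x − 309.2 y = 12627.03
-216.6 x − 635.2 y = -73969.51
Solving the 2×2 system: x ≈ 115.4, y ≈ 77.1 km.
Check against STA_03 (with the unrounded x, y): √((x + 23.9)²+(y − 127.0)²) = 147.97 ≈ 147.97 km. ✓

(115.4, 77.1)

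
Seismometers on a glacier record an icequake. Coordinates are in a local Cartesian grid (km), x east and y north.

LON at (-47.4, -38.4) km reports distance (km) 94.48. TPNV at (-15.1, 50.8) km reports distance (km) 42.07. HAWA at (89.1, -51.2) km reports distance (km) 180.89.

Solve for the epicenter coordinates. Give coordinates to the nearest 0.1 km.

Circle about each station: (x + 47.4)² + (y + 38.4)² = 94.48²; (x + 15.1)² + (y − 50.8)² = 42.07²; (x − 89.1)² + (y + 51.2)² = 180.89².
Subtracting the LON equation from the TPNV and HAWA equations removes the quadratic terms:
64.6 x + 178.4 y = 6243.92
273.0 x − 25.6 y = -16955.79
Solving the 2×2 system: x ≈ -56.9, y ≈ 55.6 km.

(-56.9, 55.6)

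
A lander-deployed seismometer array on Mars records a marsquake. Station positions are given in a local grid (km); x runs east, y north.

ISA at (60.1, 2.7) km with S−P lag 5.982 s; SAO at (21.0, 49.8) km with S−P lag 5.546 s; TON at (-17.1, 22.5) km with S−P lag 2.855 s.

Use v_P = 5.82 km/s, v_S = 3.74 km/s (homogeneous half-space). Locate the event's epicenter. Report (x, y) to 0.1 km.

Distance from S−P lag: d = Δt · v_P v_S / (v_P − v_S) = Δt · (5.82·3.74)/(5.82−3.74) ≈ 10.4648·Δt.
So d_ISA = 62.60, d_SAO = 58.04, d_TON = 29.88 km.
Circle about each station: (x − 60.1)² + (y − 2.7)² = 62.60²; (x − 21.0)² + (y − 49.8)² = 58.04²; (x + 17.1)² + (y − 22.5)² = 29.88².
Subtracting pairs of circle equations eliminates x²+y² and gives linear equations (the radical axes):
-78.2 x + 94.2 y = -148.14
-154.4 x + 39.6 y = 205.31
Solving the 2×2 system: x ≈ -2.2, y ≈ -3.4 km.

x ≈ -2.2 km, y ≈ -3.4 km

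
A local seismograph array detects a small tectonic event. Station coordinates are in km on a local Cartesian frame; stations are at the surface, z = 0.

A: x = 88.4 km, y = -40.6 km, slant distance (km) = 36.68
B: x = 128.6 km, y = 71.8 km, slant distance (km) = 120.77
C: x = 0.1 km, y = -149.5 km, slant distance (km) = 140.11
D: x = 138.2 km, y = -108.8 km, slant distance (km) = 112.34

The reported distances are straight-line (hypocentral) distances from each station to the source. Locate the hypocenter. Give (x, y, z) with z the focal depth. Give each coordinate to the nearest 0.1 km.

(64.6, -27.6, 24.7)

Each station gives a sphere (x−x_i)² + (y−y_i)² + z² = d_i² (stations at z=0).
Subtracting the A sphere from B and C: z² cancels, leaving linear equations in x and y:
80.4 x + 224.8 y = -1009.69
-176.6 x − 217.8 y = -5398.05
Solving: x ≈ 64.601, y ≈ -27.596 km (keep extra digits for the depth step; rounded: 64.6, -27.6).
Then from the A sphere: z² = 36.68² − (x − 88.4)² − (y + 40.6)² with x = 64.601, y = -27.596, so z ≈ 24.697 ≈ 24.7 km.
Check against D (with the unrounded solution): distance 112.34 ≈ 112.34 km. ✓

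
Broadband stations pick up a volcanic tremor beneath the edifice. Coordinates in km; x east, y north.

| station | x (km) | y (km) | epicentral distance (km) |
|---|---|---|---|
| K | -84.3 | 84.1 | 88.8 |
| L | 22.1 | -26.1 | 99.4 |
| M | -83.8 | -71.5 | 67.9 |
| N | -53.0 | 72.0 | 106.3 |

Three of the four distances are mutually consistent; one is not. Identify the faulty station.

N

Solve using three stations at a time. Using K, L, M (subtract circle equations pairwise → linear system) gives (x, y) ≈ (-74.9, -4.2).
Distances from that point to each station vs reported:
  K: calculated 88.8 vs reported 88.8 → residual 0.0 km
  L: calculated 99.4 vs reported 99.4 → residual 0.0 km
  M: calculated 67.9 vs reported 67.9 → residual 0.0 km
  N: calculated 79.3 vs reported 106.3 → residual 27.0 km
K, L, M are mutually consistent (residuals ≈ 0); N is off by 27.0 km.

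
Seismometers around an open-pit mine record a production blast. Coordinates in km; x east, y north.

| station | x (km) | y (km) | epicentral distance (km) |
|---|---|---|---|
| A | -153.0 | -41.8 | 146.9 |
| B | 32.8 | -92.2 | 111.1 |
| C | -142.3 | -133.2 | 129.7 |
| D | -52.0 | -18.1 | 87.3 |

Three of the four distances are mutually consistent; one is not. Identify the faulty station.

B

Solve using three stations at a time. Using A, C, D (subtract circle equations pairwise → linear system) gives (x, y) ≈ (-17.4, -98.3).
Distances from that point to each station vs reported:
  A: calculated 146.9 vs reported 146.9 → residual 0.0 km
  B: calculated 50.5 vs reported 111.1 → residual 60.6 km
  C: calculated 129.7 vs reported 129.7 → residual 0.0 km
  D: calculated 87.3 vs reported 87.3 → residual 0.0 km
A, C, D are mutually consistent (residuals ≈ 0); B is off by 60.6 km.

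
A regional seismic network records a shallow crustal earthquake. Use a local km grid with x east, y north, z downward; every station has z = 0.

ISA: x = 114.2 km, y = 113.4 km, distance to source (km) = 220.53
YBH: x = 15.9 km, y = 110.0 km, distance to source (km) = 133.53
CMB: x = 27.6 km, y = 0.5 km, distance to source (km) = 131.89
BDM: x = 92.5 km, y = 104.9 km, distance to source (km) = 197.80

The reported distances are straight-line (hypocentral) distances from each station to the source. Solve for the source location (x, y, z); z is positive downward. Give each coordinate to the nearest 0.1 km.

(-89.2, 41.4, 45.6)

Each station gives a sphere (x−x_i)² + (y−y_i)² + z² = d_i² (stations at z=0).
Subtracting the ISA sphere from YBH and CMB: z² cancels, leaving linear equations in x and y:
-196.6 x − 6.8 y = 17254.83
-173.2 x − 225.8 y = 6099.32
Solving: x ≈ -89.198, y ≈ 41.408 km (keep extra digits for the depth step; rounded: -89.2, 41.4).
Then from the ISA sphere: z² = 220.53² − (x − 114.2)² − (y − 113.4)² with x = -89.198, y = 41.408, so z ≈ 45.606 ≈ 45.6 km.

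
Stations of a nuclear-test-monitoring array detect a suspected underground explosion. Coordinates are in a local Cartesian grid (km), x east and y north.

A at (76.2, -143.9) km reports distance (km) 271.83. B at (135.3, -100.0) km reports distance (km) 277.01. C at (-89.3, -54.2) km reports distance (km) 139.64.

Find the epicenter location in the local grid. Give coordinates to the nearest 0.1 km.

x ≈ -71.5 km, y ≈ 84.3 km

Circle about each station: (x − 76.2)² + (y + 143.9)² = 271.83²; (x − 135.3)² + (y + 100.0)² = 277.01²; (x + 89.3)² + (y + 54.2)² = 139.64².
Subtracting the A equation from the B and C equations removes the quadratic terms:
118.2 x + 87.8 y = -1050.55
-331.0 x + 179.4 y = 38790.70
Solving the 2×2 system: x ≈ -71.5, y ≈ 84.3 km.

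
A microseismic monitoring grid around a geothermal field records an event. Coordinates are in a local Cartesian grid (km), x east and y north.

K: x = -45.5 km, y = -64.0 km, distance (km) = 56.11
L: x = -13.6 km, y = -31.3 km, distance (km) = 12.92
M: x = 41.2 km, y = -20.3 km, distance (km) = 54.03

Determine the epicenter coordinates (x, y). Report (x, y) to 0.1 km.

x ≈ -12.8 km, y ≈ -18.4 km

Circle about each station: (x + 45.5)² + (y + 64.0)² = 56.11²; (x + 13.6)² + (y + 31.3)² = 12.92²; (x − 41.2)² + (y + 20.3)² = 54.03².
Subtracting the K equation from the L and M equations removes the quadratic terms:
63.8 x + 65.4 y = -2020.19
173.4 x + 87.4 y = -3827.63
Solving the 2×2 system: x ≈ -12.8, y ≈ -18.4 km.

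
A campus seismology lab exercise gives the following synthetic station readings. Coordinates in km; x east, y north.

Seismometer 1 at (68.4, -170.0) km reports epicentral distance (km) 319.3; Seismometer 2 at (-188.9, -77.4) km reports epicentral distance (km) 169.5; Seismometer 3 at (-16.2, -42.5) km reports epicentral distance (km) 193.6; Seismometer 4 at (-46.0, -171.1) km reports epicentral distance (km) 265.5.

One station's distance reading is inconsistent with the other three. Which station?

Seismometer 3

Solve using three stations at a time. Using Seismometer 1, Seismometer 2, Seismometer 4 (subtract circle equations pairwise → linear system) gives (x, y) ≈ (-128.7, 81.4).
Distances from that point to each station vs reported:
  Seismometer 1: calculated 319.5 vs reported 319.3 → residual 0.2 km
  Seismometer 2: calculated 169.8 vs reported 169.5 → residual 0.3 km
  Seismometer 3: calculated 167.4 vs reported 193.6 → residual 26.2 km
  Seismometer 4: calculated 265.7 vs reported 265.5 → residual 0.2 km
Seismometer 1, Seismometer 2, Seismometer 4 are mutually consistent (residuals ≈ 0); Seismometer 3 is off by 26.2 km.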